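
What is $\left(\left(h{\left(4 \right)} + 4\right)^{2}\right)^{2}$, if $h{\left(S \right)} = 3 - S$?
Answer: $81$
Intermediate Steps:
$\left(\left(h{\left(4 \right)} + 4\right)^{2}\right)^{2} = \left(\left(\left(3 - 4\right) + 4\right)^{2}\right)^{2} = \left(\left(-1 + 4\right)^{2}\right)^{2} = \left(3^{2}\right)^{2} = 9^{2} = 81$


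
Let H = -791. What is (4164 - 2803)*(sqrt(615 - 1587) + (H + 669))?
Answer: -166042 + 24498*I*sqrt(3) ≈ -1.6604e+5 + 42432.0*I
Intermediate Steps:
(4164 - 2803)*(sqrt(615 - 1587) + (H + 669)) = (4164 - 2803)*(sqrt(615 - 1587) + (-791 + 669)) = 1361*(sqrt(-972) - 122) = 1361*(18*I*sqrt(3) - 122) = 1361*(-122 + 18*I*sqrt(3)) = -166042 + 24498*I*sqrt(3)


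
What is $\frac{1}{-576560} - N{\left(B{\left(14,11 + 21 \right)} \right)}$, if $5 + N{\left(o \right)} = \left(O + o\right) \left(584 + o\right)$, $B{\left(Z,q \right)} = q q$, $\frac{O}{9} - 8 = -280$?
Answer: $\frac{1320205358319}{576560} \approx 2.2898 \cdot 10^{6}$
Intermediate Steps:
$O = -2448$ ($O = 72 + 9 \left(-280\right) = 72 - 2520 = -2448$)
$B{\left(Z,q \right)} = q^{2}$
$N{\left(o \right)} = -5 + \left(-2448 + o\right) \left(584 + o\right)$
$\frac{1}{-576560} - N{\left(B{\left(14,11 + 21 \right)} \right)} = \frac{1}{-576560} - \left(-1429637 + \left(\left(11 + 21\right)^{2}\right)^{2} - 1864 \left(11 + 21\right)^{2}\right) = - \frac{1}{576560} - \left(-1429637 + \left(32^{2}\right)^{2} - 1864 \cdot 32^{2}\right) = - \frac{1}{576560} - \left(-1429637 + 1024^{2} - 1908736\right) = - \frac{1}{576560} - \left(-1429637 + 1048576 - 1908736\right) = - \frac{1}{576560} - -2289797 = - \frac{1}{576560} + 2289797 = \frac{1320205358319}{576560}$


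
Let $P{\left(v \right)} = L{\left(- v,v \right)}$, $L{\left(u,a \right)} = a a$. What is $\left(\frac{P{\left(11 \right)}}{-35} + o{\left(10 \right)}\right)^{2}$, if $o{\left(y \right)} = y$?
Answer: $\frac{52441}{1225} \approx 42.809$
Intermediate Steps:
$L{\left(u,a \right)} = a^{2}$
$P{\left(v \right)} = v^{2}$
$\left(\frac{P{\left(11 \right)}}{-35} + o{\left(10 \right)}\right)^{2} = \left(\frac{11^{2}}{-35} + 10\right)^{2} = \left(121 \left(- \frac{1}{35}\right) + 10\right)^{2} = \left(- \frac{121}{35} + 10\right)^{2} = \left(\frac{229}{35}\right)^{2} = \frac{52441}{1225}$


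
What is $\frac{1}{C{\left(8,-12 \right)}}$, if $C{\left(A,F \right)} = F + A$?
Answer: $- \frac{1}{4} \approx -0.25$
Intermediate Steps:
$C{\left(A,F \right)} = A + F$
$\frac{1}{C{\left(8,-12 \right)}} = \frac{1}{8 - 12} = \frac{1}{-4} = - \frac{1}{4}$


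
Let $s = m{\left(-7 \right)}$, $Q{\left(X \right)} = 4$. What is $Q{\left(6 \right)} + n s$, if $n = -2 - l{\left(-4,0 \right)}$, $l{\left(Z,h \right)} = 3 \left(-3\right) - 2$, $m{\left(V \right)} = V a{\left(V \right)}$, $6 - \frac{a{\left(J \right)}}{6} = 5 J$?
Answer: $-15494$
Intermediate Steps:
$a{\left(J \right)} = 36 - 30 J$ ($a{\left(J \right)} = 36 - 6 \cdot 5 J = 36 - 30 J$)
$m{\left(V \right)} = V \left(36 - 30 V\right)$
$s = -1722$ ($s = 6 \left(-7\right) \left(6 - -35\right) = 6 \left(-7\right) \left(6 + 35\right) = 6 \left(-7\right) 41 = -1722$)
$l{\left(Z,h \right)} = -11$ ($l{\left(Z,h \right)} = -9 - 2 = -11$)
$n = 9$ ($n = -2 - -11 = -2 + 11 = 9$)
$Q{\left(6 \right)} + n s = 4 + 9 \left(-1722\right) = 4 - 15498 = -15494$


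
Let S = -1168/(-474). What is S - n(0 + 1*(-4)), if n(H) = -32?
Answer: 8168/237 ≈ 34.464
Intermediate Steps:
S = 584/237 (S = -1168*(-1/474) = 584/237 ≈ 2.4641)
S - n(0 + 1*(-4)) = 584/237 - 1*(-32) = 584/237 + 32 = 8168/237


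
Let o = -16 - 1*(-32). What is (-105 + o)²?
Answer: 7921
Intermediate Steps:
o = 16 (o = -16 + 32 = 16)
(-105 + o)² = (-105 + 16)² = (-89)² = 7921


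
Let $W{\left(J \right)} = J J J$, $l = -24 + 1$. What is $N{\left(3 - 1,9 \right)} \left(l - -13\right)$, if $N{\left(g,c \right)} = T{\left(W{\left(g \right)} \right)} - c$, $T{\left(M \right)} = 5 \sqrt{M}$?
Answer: $90 - 100 \sqrt{2} \approx -51.421$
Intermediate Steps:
$l = -23$
$W{\left(J \right)} = J^{3}$ ($W{\left(J \right)} = J^{2} J = J^{3}$)
$N{\left(g,c \right)} = - c + 5 \sqrt{g^{3}}$ ($N{\left(g,c \right)} = 5 \sqrt{g^{3}} - c = - c + 5 \sqrt{g^{3}}$)
$N{\left(3 - 1,9 \right)} \left(l - -13\right) = \left(\left(-1\right) 9 + 5 \sqrt{\left(3 - 1\right)^{3}}\right) \left(-23 - -13\right) = \left(-9 + 5 \sqrt{2^{3}}\right) \left(-23 + 13\right) = \left(-9 + 5 \sqrt{8}\right) \left(-10\right) = \left(-9 + 5 \cdot 2 \sqrt{2}\right) \left(-10\right) = \left(-9 + 10 \sqrt{2}\right) \left(-10\right) = 90 - 100 \sqrt{2}$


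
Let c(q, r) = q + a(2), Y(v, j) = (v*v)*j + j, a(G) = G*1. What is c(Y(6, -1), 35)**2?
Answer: 1225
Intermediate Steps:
a(G) = G
Y(v, j) = j + j*v**2 (Y(v, j) = v**2*j + j = j*v**2 + j = j + j*v**2)
c(q, r) = 2 + q (c(q, r) = q + 2 = 2 + q)
c(Y(6, -1), 35)**2 = (2 - (1 + 6**2))**2 = (2 - (1 + 36))**2 = (2 - 1*37)**2 = (2 - 37)**2 = (-35)**2 = 1225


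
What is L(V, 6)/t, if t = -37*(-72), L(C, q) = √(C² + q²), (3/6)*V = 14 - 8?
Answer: √5/444 ≈ 0.0050362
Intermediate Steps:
V = 12 (V = 2*(14 - 8) = 2*6 = 12)
t = 2664
L(V, 6)/t = √(12² + 6²)/2664 = √(144 + 36)*(1/2664) = √180*(1/2664) = (6*√5)*(1/2664) = √5/444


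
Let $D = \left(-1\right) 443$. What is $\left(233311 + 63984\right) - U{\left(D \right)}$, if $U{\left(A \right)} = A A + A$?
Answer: $101489$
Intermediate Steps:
$D = -443$
$U{\left(A \right)} = A + A^{2}$ ($U{\left(A \right)} = A^{2} + A = A + A^{2}$)
$\left(233311 + 63984\right) - U{\left(D \right)} = \left(233311 + 63984\right) - - 443 \left(1 - 443\right) = 297295 - \left(-443\right) \left(-442\right) = 297295 - 195806 = 101489$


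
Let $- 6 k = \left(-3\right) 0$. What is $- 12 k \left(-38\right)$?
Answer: $0$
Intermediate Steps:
$k = 0$ ($k = - \frac{\left(-3\right) 0}{6} = \left(- \frac{1}{6}\right) 0 = 0$)
$- 12 k \left(-38\right) = \left(-12\right) 0 \left(-38\right) = 0 \left(-38\right) = 0$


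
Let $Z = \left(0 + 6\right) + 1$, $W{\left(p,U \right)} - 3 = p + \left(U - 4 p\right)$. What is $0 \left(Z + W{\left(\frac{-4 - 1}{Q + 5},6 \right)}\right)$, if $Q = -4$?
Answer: $0$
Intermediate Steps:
$W{\left(p,U \right)} = 3 + U - 3 p$ ($W{\left(p,U \right)} = 3 + \left(p + \left(U - 4 p\right)\right) = 3 + \left(U - 3 p\right) = 3 + U - 3 p$)
$Z = 7$ ($Z = 6 + 1 = 7$)
$0 \left(Z + W{\left(\frac{-4 - 1}{Q + 5},6 \right)}\right) = 0 \left(7 + \left(3 + 6 - 3 \frac{-4 - 1}{-4 + 5}\right)\right) = 0 \left(7 + \left(3 + 6 - 3 \left(- \frac{5}{1}\right)\right)\right) = 0 \left(7 + \left(3 + 6 - 3 \left(\left(-5\right) 1\right)\right)\right) = 0 \left(7 + \left(3 + 6 - -15\right)\right) = 0 \left(7 + \left(3 + 6 + 15\right)\right) = 0 \left(7 + 24\right) = 0 \cdot 31 = 0$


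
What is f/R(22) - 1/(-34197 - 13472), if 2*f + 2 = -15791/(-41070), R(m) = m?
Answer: -3160983401/86141696520 ≈ -0.036695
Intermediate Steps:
f = -66349/82140 (f = -1 + (-15791/(-41070))/2 = -1 + (-15791*(-1/41070))/2 = -1 + (1/2)*(15791/41070) = -1 + 15791/82140 = -66349/82140 ≈ -0.80775)
f/R(22) - 1/(-34197 - 13472) = -66349/82140/22 - 1/(-34197 - 13472) = -66349/82140*1/22 - 1/(-47669) = -66349/1807080 - 1*(-1/47669) = -66349/1807080 + 1/47669 = -3160983401/86141696520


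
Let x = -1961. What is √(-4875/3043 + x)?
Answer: I*√18173398514/3043 ≈ 44.301*I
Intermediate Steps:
√(-4875/3043 + x) = √(-4875/3043 - 1961) = √(-5972198/3043) = I*√18173398514/3043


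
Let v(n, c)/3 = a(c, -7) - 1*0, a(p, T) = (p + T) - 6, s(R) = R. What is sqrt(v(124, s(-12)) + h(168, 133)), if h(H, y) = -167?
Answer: 11*I*sqrt(2) ≈ 15.556*I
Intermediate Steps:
a(p, T) = -6 + T + p (a(p, T) = (T + p) - 6 = -6 + T + p)
v(n, c) = -39 + 3*c (v(n, c) = 3*((-6 - 7 + c) - 1*0) = 3*((-13 + c) + 0) = 3*(-13 + c) = -39 + 3*c)
sqrt(v(124, s(-12)) + h(168, 133)) = sqrt((-39 + 3*(-12)) - 167) = sqrt((-39 - 36) - 167) = sqrt(-75 - 167) = sqrt(-242) = 11*I*sqrt(2)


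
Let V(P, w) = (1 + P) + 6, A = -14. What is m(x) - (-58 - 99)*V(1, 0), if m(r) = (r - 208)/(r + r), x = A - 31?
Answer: 113293/90 ≈ 1258.8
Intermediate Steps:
x = -45 (x = -14 - 31 = -45)
m(r) = (-208 + r)/(2*r) (m(r) = (-208 + r)/((2*r)) = (-208 + r)*(1/(2*r)) = (-208 + r)/(2*r))
V(P, w) = 7 + P
m(x) - (-58 - 99)*V(1, 0) = (½)*(-208 - 45)/(-45) - (-58 - 99)*(7 + 1) = (½)*(-1/45)*(-253) - (-157)*8 = 253/90 - 1*(-1256) = 253/90 + 1256 = 113293/90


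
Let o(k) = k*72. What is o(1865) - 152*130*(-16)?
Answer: 450440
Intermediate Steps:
o(k) = 72*k
o(1865) - 152*130*(-16) = 72*1865 - 152*130*(-16) = 134280 - 19760*(-16) = 134280 + 316160 = 450440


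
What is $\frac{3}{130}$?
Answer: $\frac{3}{130} \approx 0.023077$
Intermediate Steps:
$\frac{3}{130}$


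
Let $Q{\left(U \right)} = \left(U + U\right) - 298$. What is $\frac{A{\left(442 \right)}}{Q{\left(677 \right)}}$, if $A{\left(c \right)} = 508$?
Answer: $\frac{127}{264} \approx 0.48106$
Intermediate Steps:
$Q{\left(U \right)} = -298 + 2 U$ ($Q{\left(U \right)} = 2 U - 298 = -298 + 2 U$)
$\frac{A{\left(442 \right)}}{Q{\left(677 \right)}} = \frac{508}{-298 + 2 \cdot 677} = \frac{508}{-298 + 1354} = \frac{508}{1056} = 508 \cdot \frac{1}{1056} = \frac{127}{264}$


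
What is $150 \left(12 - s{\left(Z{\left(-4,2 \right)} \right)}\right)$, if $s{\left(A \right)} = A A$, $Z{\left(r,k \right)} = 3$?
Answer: $450$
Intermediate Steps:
$s{\left(A \right)} = A^{2}$
$150 \left(12 - s{\left(Z{\left(-4,2 \right)} \right)}\right) = 150 \left(12 - 3^{2}\right) = 150 \left(12 - 9\right) = 150 \cdot 3 = 450$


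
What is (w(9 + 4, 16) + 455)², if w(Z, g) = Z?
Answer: 219024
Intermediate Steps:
(w(9 + 4, 16) + 455)² = ((9 + 4) + 455)² = (13 + 455)² = 468² = 219024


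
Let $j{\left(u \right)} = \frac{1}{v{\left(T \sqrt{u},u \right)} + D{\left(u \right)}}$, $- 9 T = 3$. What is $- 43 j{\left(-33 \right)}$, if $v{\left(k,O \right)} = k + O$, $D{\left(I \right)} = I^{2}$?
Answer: $- \frac{12384}{304129} - \frac{43 i \sqrt{33}}{3345419} \approx -0.04072 - 7.3837 \cdot 10^{-5} i$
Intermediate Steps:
$T = - \frac{1}{3}$ ($T = \left(- \frac{1}{9}\right) 3 = - \frac{1}{3} \approx -0.33333$)
$v{\left(k,O \right)} = O + k$
$j{\left(u \right)} = \frac{1}{u + u^{2} - \frac{\sqrt{u}}{3}}$ ($j{\left(u \right)} = \frac{1}{\left(u - \frac{\sqrt{u}}{3}\right) + u^{2}} = \frac{1}{u + u^{2} - \frac{\sqrt{u}}{3}}$)
$- 43 j{\left(-33 \right)} = - 43 \frac{3}{- \sqrt{-33} + 3 \left(-33\right) + 3 \left(-33\right)^{2}} = - 43 \frac{3}{- i \sqrt{33} - 99 + 3 \cdot 1089} = - 43 \frac{3}{- i \sqrt{33} - 99 + 3267} = - 43 \frac{3}{3168 - i \sqrt{33}} = - \frac{129}{3168 - i \sqrt{33}}$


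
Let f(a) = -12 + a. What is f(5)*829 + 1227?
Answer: -4576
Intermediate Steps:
f(5)*829 + 1227 = (-12 + 5)*829 + 1227 = -7*829 + 1227 = -5803 + 1227 = -4576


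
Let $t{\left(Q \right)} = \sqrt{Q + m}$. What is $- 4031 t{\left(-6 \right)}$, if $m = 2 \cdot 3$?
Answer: $0$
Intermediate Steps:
$m = 6$
$t{\left(Q \right)} = \sqrt{6 + Q}$ ($t{\left(Q \right)} = \sqrt{Q + 6} = \sqrt{6 + Q}$)
$- 4031 t{\left(-6 \right)} = - 4031 \sqrt{6 - 6} = - 4031 \sqrt{0} = \left(-4031\right) 0 = 0$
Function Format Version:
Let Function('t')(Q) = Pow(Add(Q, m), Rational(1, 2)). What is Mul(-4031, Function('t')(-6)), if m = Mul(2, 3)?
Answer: 0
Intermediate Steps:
m = 6
Function('t')(Q) = Pow(Add(6, Q), Rational(1, 2)) (Function('t')(Q) = Pow(Add(Q, 6), Rational(1, 2)) = Pow(Add(6, Q), Rational(1, 2)))
Mul(-4031, Function('t')(-6)) = Mul(-4031, Pow(Add(6, -6), Rational(1, 2))) = Mul(-4031, Pow(0, Rational(1, 2))) = Mul(-4031, 0) = 0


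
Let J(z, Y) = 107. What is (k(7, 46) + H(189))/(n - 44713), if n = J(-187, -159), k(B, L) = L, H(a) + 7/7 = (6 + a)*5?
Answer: -510/22303 ≈ -0.022867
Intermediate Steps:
H(a) = 29 + 5*a (H(a) = -1 + (6 + a)*5 = -1 + (30 + 5*a) = 29 + 5*a)
n = 107
(k(7, 46) + H(189))/(n - 44713) = (46 + (29 + 5*189))/(107 - 44713) = (46 + (29 + 945))/(-44606) = (46 + 974)*(-1/44606) = 1020*(-1/44606) = -510/22303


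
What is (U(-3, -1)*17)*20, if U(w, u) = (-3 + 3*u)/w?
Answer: 680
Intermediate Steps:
U(w, u) = (-3 + 3*u)/w
(U(-3, -1)*17)*20 = ((3*(-1 - 1)/(-3))*17)*20 = ((3*(-1/3)*(-2))*17)*20 = (2*17)*20 = 34*20 = 680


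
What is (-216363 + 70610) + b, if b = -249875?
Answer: -395628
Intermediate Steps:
(-216363 + 70610) + b = (-216363 + 70610) - 249875 = -145753 - 249875 = -395628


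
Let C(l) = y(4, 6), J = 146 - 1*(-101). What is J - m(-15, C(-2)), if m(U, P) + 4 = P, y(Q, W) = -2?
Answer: 253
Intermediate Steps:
J = 247 (J = 146 + 101 = 247)
C(l) = -2
m(U, P) = -4 + P
J - m(-15, C(-2)) = 247 - (-4 - 2) = 247 - 1*(-6) = 247 + 6 = 253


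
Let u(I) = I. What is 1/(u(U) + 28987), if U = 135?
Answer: 1/29122 ≈ 3.4338e-5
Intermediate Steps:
1/(u(U) + 28987) = 1/(135 + 28987) = 1/29122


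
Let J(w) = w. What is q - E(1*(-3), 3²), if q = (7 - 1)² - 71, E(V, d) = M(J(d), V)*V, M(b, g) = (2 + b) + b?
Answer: 25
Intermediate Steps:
M(b, g) = 2 + 2*b
E(V, d) = V*(2 + 2*d) (E(V, d) = (2 + 2*d)*V = V*(2 + 2*d))
q = -35 (q = 6² - 71 = 36 - 71 = -35)
q - E(1*(-3), 3²) = -35 - 2*1*(-3)*(1 + 3²) = -35 - 2*(-3)*(1 + 9) = -35 - 2*(-3)*10 = -35 - 1*(-60) = -35 + 60 = 25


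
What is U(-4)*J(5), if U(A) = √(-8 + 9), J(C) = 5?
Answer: 5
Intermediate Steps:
U(A) = 1 (U(A) = √1 = 1)
U(-4)*J(5) = 1*5 = 5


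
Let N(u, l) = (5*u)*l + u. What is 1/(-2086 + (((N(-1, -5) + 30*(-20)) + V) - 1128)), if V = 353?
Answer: -1/3437 ≈ -0.00029095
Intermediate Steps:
N(u, l) = u + 5*l*u (N(u, l) = 5*l*u + u = u + 5*l*u)
1/(-2086 + (((N(-1, -5) + 30*(-20)) + V) - 1128)) = 1/(-2086 + (((-(1 + 5*(-5)) + 30*(-20)) + 353) - 1128)) = 1/(-2086 + (((-(1 - 25) - 600) + 353) - 1128)) = 1/(-2086 + (((-1*(-24) - 600) + 353) - 1128)) = 1/(-2086 + (((24 - 600) + 353) - 1128)) = 1/(-2086 + ((-576 + 353) - 1128)) = 1/(-2086 + (-223 - 1128)) = 1/(-2086 - 1351) = 1/(-3437) = -1/3437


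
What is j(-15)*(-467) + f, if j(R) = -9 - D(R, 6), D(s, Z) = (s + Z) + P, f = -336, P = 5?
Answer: 1999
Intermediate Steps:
D(s, Z) = 5 + Z + s (D(s, Z) = (s + Z) + 5 = (Z + s) + 5 = 5 + Z + s)
j(R) = -20 - R (j(R) = -9 - (5 + 6 + R) = -9 - (11 + R) = -9 + (-11 - R) = -20 - R)
j(-15)*(-467) + f = (-20 - 1*(-15))*(-467) - 336 = (-20 + 15)*(-467) - 336 = -5*(-467) - 336 = 2335 - 336 = 1999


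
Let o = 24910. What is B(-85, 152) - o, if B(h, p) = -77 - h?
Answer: -24902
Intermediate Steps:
B(-85, 152) - o = (-77 - 1*(-85)) - 1*24910 = (-77 + 85) - 24910 = 8 - 24910 = -24902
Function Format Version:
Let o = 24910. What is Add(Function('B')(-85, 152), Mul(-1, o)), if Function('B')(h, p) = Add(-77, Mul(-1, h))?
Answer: -24902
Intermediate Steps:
Add(Function('B')(-85, 152), Mul(-1, o)) = Add(Add(-77, Mul(-1, -85)), Mul(-1, 24910)) = Add(Add(-77, 85), -24910) = Add(8, -24910) = -24902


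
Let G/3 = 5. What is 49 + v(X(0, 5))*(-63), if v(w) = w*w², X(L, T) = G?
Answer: -212576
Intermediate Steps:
G = 15 (G = 3*5 = 15)
X(L, T) = 15
v(w) = w³
49 + v(X(0, 5))*(-63) = 49 + 15³*(-63) = 49 + 3375*(-63) = 49 - 212625 = -212576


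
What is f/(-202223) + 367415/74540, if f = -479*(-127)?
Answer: 13953054345/3014740484 ≈ 4.6283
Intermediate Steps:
f = 60833
f/(-202223) + 367415/74540 = 60833/(-202223) + 367415/74540 = 60833*(-1/202223) + 367415*(1/74540) = -60833/202223 + 73483/14908 = 13953054345/3014740484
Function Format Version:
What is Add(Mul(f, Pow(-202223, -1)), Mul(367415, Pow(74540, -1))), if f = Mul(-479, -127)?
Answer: Rational(13953054345, 3014740484) ≈ 4.6283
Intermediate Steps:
f = 60833
Add(Mul(f, Pow(-202223, -1)), Mul(367415, Pow(74540, -1))) = Add(Mul(60833, Pow(-202223, -1)), Mul(367415, Pow(74540, -1))) = Add(Mul(60833, Rational(-1, 202223)), Mul(367415, Rational(1, 74540))) = Add(Rational(-60833, 202223), Rational(73483, 14908)) = Rational(13953054345, 3014740484)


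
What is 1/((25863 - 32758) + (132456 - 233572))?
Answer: -1/108011 ≈ -9.2583e-6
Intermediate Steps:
1/((25863 - 32758) + (132456 - 233572)) = 1/(-6895 - 101116) = 1/(-108011) = -1/108011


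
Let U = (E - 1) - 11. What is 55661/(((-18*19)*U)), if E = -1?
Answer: 55661/4446 ≈ 12.519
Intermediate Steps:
U = -13 (U = (-1 - 1) - 11 = -2 - 11 = -13)
55661/(((-18*19)*U)) = 55661/((-18*19*(-13))) = 55661/((-342*(-13))) = 55661/4446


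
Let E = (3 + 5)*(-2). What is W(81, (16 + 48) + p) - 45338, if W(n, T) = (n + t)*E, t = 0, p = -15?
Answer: -46634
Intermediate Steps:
E = -16 (E = 8*(-2) = -16)
W(n, T) = -16*n (W(n, T) = (n + 0)*(-16) = n*(-16) = -16*n)
W(81, (16 + 48) + p) - 45338 = -16*81 - 45338 = -1296 - 45338 = -46634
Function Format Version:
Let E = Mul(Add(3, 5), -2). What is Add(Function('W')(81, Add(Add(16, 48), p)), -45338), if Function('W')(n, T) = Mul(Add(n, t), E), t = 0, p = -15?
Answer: -46634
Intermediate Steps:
E = -16 (E = Mul(8, -2) = -16)
Function('W')(n, T) = Mul(-16, n) (Function('W')(n, T) = Mul(Add(n, 0), -16) = Mul(n, -16) = Mul(-16, n))
Add(Function('W')(81, Add(Add(16, 48), p)), -45338) = Add(Mul(-16, 81), -45338) = Add(-1296, -45338) = -46634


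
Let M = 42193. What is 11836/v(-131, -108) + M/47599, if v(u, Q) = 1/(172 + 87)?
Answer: 145915919069/47599 ≈ 3.0655e+6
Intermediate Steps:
v(u, Q) = 1/259
11836/v(-131, -108) + M/47599 = 11836/(1/259) + 42193/47599 = 11836*259 + 42193*(1/47599) = 3065524 + 42193/47599 = 145915919069/47599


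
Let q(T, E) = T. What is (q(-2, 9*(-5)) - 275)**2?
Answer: 76729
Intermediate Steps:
(q(-2, 9*(-5)) - 275)**2 = (-2 - 275)**2 = (-277)**2 = 76729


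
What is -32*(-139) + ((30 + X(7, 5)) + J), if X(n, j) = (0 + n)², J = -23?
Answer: 4504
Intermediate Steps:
X(n, j) = n²
-32*(-139) + ((30 + X(7, 5)) + J) = -32*(-139) + ((30 + 7²) - 23) = 4448 + ((30 + 49) - 23) = 4448 + (79 - 23) = 4448 + 56 = 4504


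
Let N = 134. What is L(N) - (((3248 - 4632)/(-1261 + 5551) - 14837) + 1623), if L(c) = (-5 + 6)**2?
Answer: 28346867/2145 ≈ 13215.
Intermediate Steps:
L(c) = 1 (L(c) = 1**2 = 1)
L(N) - (((3248 - 4632)/(-1261 + 5551) - 14837) + 1623) = 1 - (((3248 - 4632)/(-1261 + 5551) - 14837) + 1623) = 1 - ((-1384/4290 - 14837) + 1623) = 1 - ((-1384*1/4290 - 14837) + 1623) = 1 - ((-692/2145 - 14837) + 1623) = 1 - (-31826057/2145 + 1623) = 1 - 1*(-28344722/2145) = 1 + 28344722/2145 = 28346867/2145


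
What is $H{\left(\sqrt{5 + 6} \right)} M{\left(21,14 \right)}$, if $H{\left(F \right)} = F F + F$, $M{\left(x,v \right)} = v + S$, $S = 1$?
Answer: $165 + 15 \sqrt{11} \approx 214.75$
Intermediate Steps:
$M{\left(x,v \right)} = 1 + v$ ($M{\left(x,v \right)} = v + 1 = 1 + v$)
$H{\left(F \right)} = F + F^{2}$ ($H{\left(F \right)} = F^{2} + F = F + F^{2}$)
$H{\left(\sqrt{5 + 6} \right)} M{\left(21,14 \right)} = \sqrt{5 + 6} \left(1 + \sqrt{5 + 6}\right) \left(1 + 14\right) = \sqrt{11} \left(1 + \sqrt{11}\right) 15 = 15 \sqrt{11} \left(1 + \sqrt{11}\right)$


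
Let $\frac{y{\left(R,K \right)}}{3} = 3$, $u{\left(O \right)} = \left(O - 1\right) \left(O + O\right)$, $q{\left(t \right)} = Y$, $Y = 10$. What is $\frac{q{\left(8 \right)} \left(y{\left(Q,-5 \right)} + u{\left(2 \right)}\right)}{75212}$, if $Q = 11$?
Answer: $\frac{65}{37606} \approx 0.0017284$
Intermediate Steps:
$q{\left(t \right)} = 10$
$u{\left(O \right)} = 2 O \left(-1 + O\right)$ ($u{\left(O \right)} = \left(-1 + O\right) 2 O = 2 O \left(-1 + O\right)$)
$y{\left(R,K \right)} = 9$ ($y{\left(R,K \right)} = 3 \cdot 3 = 9$)
$\frac{q{\left(8 \right)} \left(y{\left(Q,-5 \right)} + u{\left(2 \right)}\right)}{75212} = \frac{10 \left(9 + 2 \cdot 2 \left(-1 + 2\right)\right)}{75212} = 10 \left(9 + 2 \cdot 2 \cdot 1\right) \frac{1}{75212} = 10 \left(9 + 4\right) \frac{1}{75212} = 10 \cdot 13 \cdot \frac{1}{75212} = 130 \cdot \frac{1}{75212} = \frac{65}{37606}$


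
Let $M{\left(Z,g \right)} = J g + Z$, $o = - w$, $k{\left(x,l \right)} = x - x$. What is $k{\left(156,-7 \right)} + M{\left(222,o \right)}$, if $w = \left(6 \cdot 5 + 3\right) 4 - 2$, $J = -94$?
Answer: $12442$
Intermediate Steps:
$k{\left(x,l \right)} = 0$
$w = 130$ ($w = \left(30 + 3\right) 4 - 2 = 33 \cdot 4 - 2 = 132 - 2 = 130$)
$o = -130$ ($o = \left(-1\right) 130 = -130$)
$M{\left(Z,g \right)} = Z - 94 g$ ($M{\left(Z,g \right)} = - 94 g + Z = Z - 94 g$)
$k{\left(156,-7 \right)} + M{\left(222,o \right)} = 0 + \left(222 - -12220\right) = 0 + \left(222 + 12220\right) = 0 + 12442 = 12442$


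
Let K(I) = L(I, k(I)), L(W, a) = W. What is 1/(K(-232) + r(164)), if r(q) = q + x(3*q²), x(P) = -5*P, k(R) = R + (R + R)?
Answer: -1/403508 ≈ -2.4783e-6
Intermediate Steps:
k(R) = 3*R (k(R) = R + 2*R = 3*R)
r(q) = q - 15*q²
K(I) = I
1/(K(-232) + r(164)) = 1/(-232 + 164*(1 - 15*164)) = 1/(-232 + 164*(1 - 2460)) = 1/(-232 + 164*(-2459)) = 1/(-232 - 403276) = 1/(-403508) = -1/403508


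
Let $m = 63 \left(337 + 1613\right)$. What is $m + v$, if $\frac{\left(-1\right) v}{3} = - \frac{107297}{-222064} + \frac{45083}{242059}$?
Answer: $\frac{6603397703434095}{53752589776} \approx 1.2285 \cdot 10^{5}$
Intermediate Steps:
$m = 122850$ ($m = 63 \cdot 1950 = 122850$)
$v = - \frac{107950547505}{53752589776}$ ($v = - 3 \left(- \frac{107297}{-222064} + \frac{45083}{242059}\right) = - 3 \left(\left(-107297\right) \left(- \frac{1}{222064}\right) + 45083 \cdot \frac{1}{242059}\right) = - 3 \left(\frac{107297}{222064} + \frac{45083}{242059}\right) = \left(-3\right) \frac{35983515835}{53752589776} = - \frac{107950547505}{53752589776} \approx -2.0083$)
$m + v = 122850 - \frac{107950547505}{53752589776} = \frac{6603397703434095}{53752589776}$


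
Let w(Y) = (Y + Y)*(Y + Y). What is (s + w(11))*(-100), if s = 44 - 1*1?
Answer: -52700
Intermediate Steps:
s = 43 (s = 44 - 1 = 43)
w(Y) = 4*Y² (w(Y) = (2*Y)*(2*Y) = 4*Y²)
(s + w(11))*(-100) = (43 + 4*11²)*(-100) = (43 + 4*121)*(-100) = (43 + 484)*(-100) = 527*(-100) = -52700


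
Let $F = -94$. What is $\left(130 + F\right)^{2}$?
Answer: $1296$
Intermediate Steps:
$\left(130 + F\right)^{2} = \left(130 - 94\right)^{2} = 36^{2} = 1296$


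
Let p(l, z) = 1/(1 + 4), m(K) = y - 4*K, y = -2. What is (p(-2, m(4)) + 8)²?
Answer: 1681/25 ≈ 67.240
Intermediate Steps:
m(K) = -2 - 4*K
p(l, z) = ⅕ (p(l, z) = 1/5 = ⅕)
(p(-2, m(4)) + 8)² = (⅕ + 8)² = (41/5)² = 1681/25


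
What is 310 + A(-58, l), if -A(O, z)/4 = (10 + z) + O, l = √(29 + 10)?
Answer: 502 - 4*√39 ≈ 477.02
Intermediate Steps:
l = √39 ≈ 6.2450
A(O, z) = -40 - 4*O - 4*z (A(O, z) = -4*((10 + z) + O) = -4*(10 + O + z) = -40 - 4*O - 4*z)
310 + A(-58, l) = 310 + (-40 - 4*(-58) - 4*√39) = 310 + (-40 + 232 - 4*√39) = 310 + (192 - 4*√39) = 502 - 4*√39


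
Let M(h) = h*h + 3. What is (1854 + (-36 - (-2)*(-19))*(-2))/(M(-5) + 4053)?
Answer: 26/53 ≈ 0.49057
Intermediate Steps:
M(h) = 3 + h**2 (M(h) = h**2 + 3 = 3 + h**2)
(1854 + (-36 - (-2)*(-19))*(-2))/(M(-5) + 4053) = (1854 + (-36 - (-2)*(-19))*(-2))/((3 + (-5)**2) + 4053) = (1854 + (-36 - 1*38)*(-2))/((3 + 25) + 4053) = (1854 + (-36 - 38)*(-2))/(28 + 4053) = (1854 - 74*(-2))/4081 = (1854 + 148)*(1/4081) = 2002*(1/4081) = 26/53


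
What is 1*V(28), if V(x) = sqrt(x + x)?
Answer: 2*sqrt(14) ≈ 7.4833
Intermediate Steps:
V(x) = sqrt(2)*sqrt(x) (V(x) = sqrt(2*x) = sqrt(2)*sqrt(x))
1*V(28) = 1*(sqrt(2)*sqrt(28)) = 1*(sqrt(2)*(2*sqrt(7))) = 1*(2*sqrt(14)) = 2*sqrt(14)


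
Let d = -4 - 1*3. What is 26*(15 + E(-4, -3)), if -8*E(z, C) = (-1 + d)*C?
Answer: 312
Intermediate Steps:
d = -7 (d = -4 - 3 = -7)
E(z, C) = C (E(z, C) = -(-1 - 7)*C/8 = -(-1)*C = C)
26*(15 + E(-4, -3)) = 26*(15 - 3) = 26*12 = 312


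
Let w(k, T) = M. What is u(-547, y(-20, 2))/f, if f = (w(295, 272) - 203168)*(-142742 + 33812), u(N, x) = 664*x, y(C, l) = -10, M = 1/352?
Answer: -233728/779014365555 ≈ -3.0003e-7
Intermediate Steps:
M = 1/352 ≈ 0.0028409
w(k, T) = 1/352
f = 3895071827775/176 (f = (1/352 - 203168)*(-142742 + 33812) = -71515135/352*(-108930) = 3895071827775/176 ≈ 2.2131e+10)
u(-547, y(-20, 2))/f = (664*(-10))/(3895071827775/176) = -6640*176/3895071827775 = -233728/779014365555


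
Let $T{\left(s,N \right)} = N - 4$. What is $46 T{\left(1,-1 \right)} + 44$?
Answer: $-186$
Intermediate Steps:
$T{\left(s,N \right)} = -4 + N$
$46 T{\left(1,-1 \right)} + 44 = 46 \left(-4 - 1\right) + 44 = 46 \left(-5\right) + 44 = -230 + 44 = -186$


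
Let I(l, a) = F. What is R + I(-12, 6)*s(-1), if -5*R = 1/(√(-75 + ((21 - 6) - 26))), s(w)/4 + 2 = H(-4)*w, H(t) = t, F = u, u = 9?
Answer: 72 + I*√86/430 ≈ 72.0 + 0.021567*I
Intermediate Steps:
F = 9
I(l, a) = 9
s(w) = -8 - 16*w (s(w) = -8 + 4*(-4*w) = -8 - 16*w)
R = I*√86/430 (R = -1/(5*√(-75 + ((21 - 6) - 26))) = -1/(5*√(-75 + (15 - 26))) = -1/(5*√(-75 - 11)) = -(-I*√86/86)/5 = -(-1)*I*√86/430 = I*√86/430 ≈ 0.021567*I)
R + I(-12, 6)*s(-1) = I*√86/430 + 9*(-8 - 16*(-1)) = I*√86/430 + 9*(-8 + 16) = I*√86/430 + 9*8 = I*√86/430 + 72 = 72 + I*√86/430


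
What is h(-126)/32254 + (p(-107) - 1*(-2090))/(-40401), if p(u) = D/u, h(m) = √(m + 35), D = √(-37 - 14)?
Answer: -2090/40401 + I*√91/32254 + I*√51/4322907 ≈ -0.051731 + 0.00029741*I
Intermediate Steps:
D = I*√51 (D = √(-51) = I*√51 ≈ 7.1414*I)
h(m) = √(35 + m)
p(u) = I*√51/u (p(u) = (I*√51)/u = I*√51/u)
h(-126)/32254 + (p(-107) - 1*(-2090))/(-40401) = √(35 - 126)/32254 + (I*√51/(-107) - 1*(-2090))/(-40401) = √(-91)*(1/32254) + (I*√51*(-1/107) + 2090)*(-1/40401) = (I*√91)*(1/32254) + (-I*√51/107 + 2090)*(-1/40401) = I*√91/32254 + (2090 - I*√51/107)*(-1/40401) = I*√91/32254 + (-2090/40401 + I*√51/4322907) = -2090/40401 + I*√91/32254 + I*√51/4322907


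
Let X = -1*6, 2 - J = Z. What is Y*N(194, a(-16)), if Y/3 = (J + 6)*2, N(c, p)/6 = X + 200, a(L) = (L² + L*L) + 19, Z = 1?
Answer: 48888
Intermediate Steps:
J = 1 (J = 2 - 1*1 = 2 - 1 = 1)
a(L) = 19 + 2*L² (a(L) = (L² + L²) + 19 = 2*L² + 19 = 19 + 2*L²)
X = -6
N(c, p) = 1164 (N(c, p) = 6*(-6 + 200) = 6*194 = 1164)
Y = 42 (Y = 3*((1 + 6)*2) = 3*(7*2) = 3*14 = 42)
Y*N(194, a(-16)) = 42*1164 = 48888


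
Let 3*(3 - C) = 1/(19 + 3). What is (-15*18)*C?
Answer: -8865/11 ≈ -805.91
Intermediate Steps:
C = 197/66 (C = 3 - 1/(3*(19 + 3)) = 3 - 1/3/22 = 3 - 1/3*1/22 = 3 - 1/66 = 197/66 ≈ 2.9848)
(-15*18)*C = -15*18*(197/66) = -270*197/66 = -8865/11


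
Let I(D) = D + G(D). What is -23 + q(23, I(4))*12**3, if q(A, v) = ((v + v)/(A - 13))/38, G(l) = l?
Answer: 4727/95 ≈ 49.758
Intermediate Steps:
I(D) = 2*D (I(D) = D + D = 2*D)
q(A, v) = v/(19*(-13 + A)) (q(A, v) = ((2*v)/(-13 + A))*(1/38) = (2*v/(-13 + A))*(1/38) = v/(19*(-13 + A)))
-23 + q(23, I(4))*12**3 = -23 + ((2*4)/(19*(-13 + 23)))*12**3 = -23 + ((1/19)*8/10)*1728 = -23 + ((1/19)*8*(1/10))*1728 = -23 + (4/95)*1728 = -23 + 6912/95 = 4727/95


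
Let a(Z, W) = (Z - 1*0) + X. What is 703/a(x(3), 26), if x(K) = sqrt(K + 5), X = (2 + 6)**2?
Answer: 5624/511 - 703*sqrt(2)/2044 ≈ 10.519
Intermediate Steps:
X = 64 (X = 8**2 = 64)
x(K) = sqrt(5 + K)
a(Z, W) = 64 + Z (a(Z, W) = (Z - 1*0) + 64 = (Z + 0) + 64 = Z + 64 = 64 + Z)
703/a(x(3), 26) = 703/(64 + sqrt(5 + 3)) = 703/(64 + sqrt(8)) = 703/(64 + 2*sqrt(2))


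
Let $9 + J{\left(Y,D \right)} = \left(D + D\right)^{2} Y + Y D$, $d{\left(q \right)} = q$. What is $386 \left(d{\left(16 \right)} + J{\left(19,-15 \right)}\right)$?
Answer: $6493292$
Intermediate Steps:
$J{\left(Y,D \right)} = -9 + D Y + 4 Y D^{2}$ ($J{\left(Y,D \right)} = -9 + \left(\left(D + D\right)^{2} Y + Y D\right) = -9 + \left(\left(2 D\right)^{2} Y + D Y\right) = -9 + \left(4 D^{2} Y + D Y\right) = -9 + \left(4 Y D^{2} + D Y\right) = -9 + \left(D Y + 4 Y D^{2}\right) = -9 + D Y + 4 Y D^{2}$)
$386 \left(d{\left(16 \right)} + J{\left(19,-15 \right)}\right) = 386 \left(16 - \left(294 - 17100\right)\right) = 386 \left(16 - -16806\right) = 386 \left(16 + 16806\right) = 386 \cdot 16822 = 6493292$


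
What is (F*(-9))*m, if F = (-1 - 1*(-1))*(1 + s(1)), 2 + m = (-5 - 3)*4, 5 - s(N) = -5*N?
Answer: 0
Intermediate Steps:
s(N) = 5 + 5*N (s(N) = 5 - (-5)*N = 5 + 5*N)
m = -34 (m = -2 + (-5 - 3)*4 = -2 - 8*4 = -2 - 32 = -34)
F = 0 (F = (-1 - 1*(-1))*(1 + (5 + 5*1)) = (-1 + 1)*(1 + (5 + 5)) = 0*(1 + 10) = 0*11 = 0)
(F*(-9))*m = (0*(-9))*(-34) = 0*(-34) = 0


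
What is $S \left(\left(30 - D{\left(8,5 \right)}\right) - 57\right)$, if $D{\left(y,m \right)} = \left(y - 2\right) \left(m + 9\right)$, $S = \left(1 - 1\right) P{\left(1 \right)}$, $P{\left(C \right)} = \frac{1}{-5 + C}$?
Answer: $0$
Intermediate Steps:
$S = 0$ ($S = \frac{1 - 1}{-5 + 1} = \frac{0}{-4} = 0 \left(- \frac{1}{4}\right) = 0$)
$D{\left(y,m \right)} = \left(-2 + y\right) \left(9 + m\right)$
$S \left(\left(30 - D{\left(8,5 \right)}\right) - 57\right) = 0 \left(\left(30 - \left(-18 - 10 + 9 \cdot 8 + 5 \cdot 8\right)\right) - 57\right) = 0 \left(\left(30 - \left(-18 - 10 + 72 + 40\right)\right) - 57\right) = 0 \left(\left(30 - 84\right) - 57\right) = 0 \left(-54 - 57\right) = 0 \left(-111\right) = 0$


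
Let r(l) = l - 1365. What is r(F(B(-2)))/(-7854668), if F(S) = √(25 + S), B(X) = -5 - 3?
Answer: 1365/7854668 - √17/7854668 ≈ 0.00017326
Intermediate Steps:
B(X) = -8
r(l) = -1365 + l
r(F(B(-2)))/(-7854668) = (-1365 + √(25 - 8))/(-7854668) = (-1365 + √17)*(-1/7854668) = 1365/7854668 - √17/7854668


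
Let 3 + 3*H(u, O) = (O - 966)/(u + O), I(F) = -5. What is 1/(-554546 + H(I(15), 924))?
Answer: -919/509628707 ≈ -1.8033e-6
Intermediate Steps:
H(u, O) = -1 + (-966 + O)/(3*(O + u)) (H(u, O) = -1 + ((O - 966)/(u + O))/3 = -1 + ((-966 + O)/(O + u))/3 = -1 + (-966 + O)/(3*(O + u)))
1/(-554546 + H(I(15), 924)) = 1/(-554546 + (-322 - 1*(-5) - 2/3*924)/(924 - 5)) = 1/(-554546 + (-322 + 5 - 616)/919) = 1/(-554546 + (1/919)*(-933)) = 1/(-554546 - 933/919) = 1/(-509628707/919) = -919/509628707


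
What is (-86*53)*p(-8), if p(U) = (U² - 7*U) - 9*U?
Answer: -875136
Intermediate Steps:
p(U) = U² - 16*U
(-86*53)*p(-8) = (-86*53)*(-8*(-16 - 8)) = -(-36464)*(-24) = -4558*192 = -875136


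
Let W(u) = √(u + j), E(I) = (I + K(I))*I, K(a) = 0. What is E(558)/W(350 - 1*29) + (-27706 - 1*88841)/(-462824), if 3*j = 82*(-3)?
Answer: 116547/462824 + 311364*√239/239 ≈ 20141.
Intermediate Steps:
j = -82 (j = (82*(-3))/3 = (⅓)*(-246) = -82)
E(I) = I² (E(I) = (I + 0)*I = I*I = I²)
W(u) = √(-82 + u) (W(u) = √(u - 82) = √(-82 + u))
E(558)/W(350 - 1*29) + (-27706 - 1*88841)/(-462824) = 558²/(√(-82 + (350 - 1*29))) + (-27706 - 1*88841)/(-462824) = 311364/(√(-82 + (350 - 29))) + (-27706 - 88841)*(-1/462824) = 311364/(√(-82 + 321)) - 116547*(-1/462824) = 311364/(√239) + 116547/462824 = 311364*(√239/239) + 116547/462824 = 311364*√239/239 + 116547/462824 = 116547/462824 + 311364*√239/239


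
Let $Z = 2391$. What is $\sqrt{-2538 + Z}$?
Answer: $7 i \sqrt{3} \approx 12.124 i$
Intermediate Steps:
$\sqrt{-2538 + Z} = \sqrt{-2538 + 2391} = \sqrt{-147} = 7 i \sqrt{3}$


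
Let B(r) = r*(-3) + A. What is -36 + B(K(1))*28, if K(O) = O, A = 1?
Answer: -92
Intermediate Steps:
B(r) = 1 - 3*r (B(r) = r*(-3) + 1 = -3*r + 1 = 1 - 3*r)
-36 + B(K(1))*28 = -36 + (1 - 3*1)*28 = -36 + (1 - 3)*28 = -36 - 2*28 = -36 - 56 = -92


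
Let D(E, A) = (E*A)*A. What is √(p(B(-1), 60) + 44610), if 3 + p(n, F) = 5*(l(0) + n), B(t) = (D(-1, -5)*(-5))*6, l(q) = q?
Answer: 9*√597 ≈ 219.90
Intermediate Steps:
D(E, A) = E*A² (D(E, A) = (A*E)*A = E*A²)
B(t) = 750 (B(t) = (-1*(-5)²*(-5))*6 = (-1*25*(-5))*6 = -25*(-5)*6 = 125*6 = 750)
p(n, F) = -3 + 5*n (p(n, F) = -3 + 5*(0 + n) = -3 + 5*n)
√(p(B(-1), 60) + 44610) = √((-3 + 5*750) + 44610) = √((-3 + 3750) + 44610) = √(3747 + 44610) = √48357 = 9*√597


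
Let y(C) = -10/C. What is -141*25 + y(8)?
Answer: -14105/4 ≈ -3526.3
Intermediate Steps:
-141*25 + y(8) = -141*25 - 10/8 = -3525 - 10*1/8 = -3525 - 5/4 = -14105/4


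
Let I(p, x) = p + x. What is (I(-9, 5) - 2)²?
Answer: 36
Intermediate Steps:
(I(-9, 5) - 2)² = ((-9 + 5) - 2)² = (-4 - 2)² = (-6)² = 36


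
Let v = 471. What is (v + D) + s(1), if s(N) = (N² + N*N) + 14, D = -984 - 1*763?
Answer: -1260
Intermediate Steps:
D = -1747 (D = -984 - 763 = -1747)
s(N) = 14 + 2*N² (s(N) = (N² + N²) + 14 = 2*N² + 14 = 14 + 2*N²)
(v + D) + s(1) = (471 - 1747) + (14 + 2*1²) = -1276 + (14 + 2*1) = -1276 + (14 + 2) = -1276 + 16 = -1260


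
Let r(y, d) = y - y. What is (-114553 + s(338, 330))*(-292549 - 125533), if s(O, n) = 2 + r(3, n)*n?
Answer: 47891711182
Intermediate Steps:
r(y, d) = 0
s(O, n) = 2 (s(O, n) = 2 + 0*n = 2 + 0 = 2)
(-114553 + s(338, 330))*(-292549 - 125533) = (-114553 + 2)*(-292549 - 125533) = -114551*(-418082) = 47891711182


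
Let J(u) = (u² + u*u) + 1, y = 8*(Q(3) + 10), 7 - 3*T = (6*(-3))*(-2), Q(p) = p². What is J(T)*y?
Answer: 257032/9 ≈ 28559.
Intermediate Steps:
T = -29/3 (T = 7/3 - 6*(-3)*(-2)/3 = 7/3 - (-6)*(-2) = 7/3 - ⅓*36 = 7/3 - 12 = -29/3 ≈ -9.6667)
y = 152 (y = 8*(3² + 10) = 8*(9 + 10) = 8*19 = 152)
J(u) = 1 + 2*u² (J(u) = (u² + u²) + 1 = 2*u² + 1 = 1 + 2*u²)
J(T)*y = (1 + 2*(-29/3)²)*152 = (1 + 2*(841/9))*152 = (1 + 1682/9)*152 = (1691/9)*152 = 257032/9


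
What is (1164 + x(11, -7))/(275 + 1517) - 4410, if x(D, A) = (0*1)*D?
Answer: -1975389/448 ≈ -4409.4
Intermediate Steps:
x(D, A) = 0 (x(D, A) = 0*D = 0)
(1164 + x(11, -7))/(275 + 1517) - 4410 = (1164 + 0)/(275 + 1517) - 4410 = 1164/1792 - 4410 = 1164*(1/1792) - 4410 = 291/448 - 4410 = -1975389/448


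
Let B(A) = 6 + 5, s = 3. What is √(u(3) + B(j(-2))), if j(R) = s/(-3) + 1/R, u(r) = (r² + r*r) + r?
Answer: 4*√2 ≈ 5.6569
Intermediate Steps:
u(r) = r + 2*r² (u(r) = (r² + r²) + r = 2*r² + r = r + 2*r²)
j(R) = -1 + 1/R (j(R) = 3/(-3) + 1/R = 3*(-⅓) + 1/R = -1 + 1/R)
B(A) = 11
√(u(3) + B(j(-2))) = √(3*(1 + 2*3) + 11) = √(3*(1 + 6) + 11) = √(3*7 + 11) = √(21 + 11) = √32 = 4*√2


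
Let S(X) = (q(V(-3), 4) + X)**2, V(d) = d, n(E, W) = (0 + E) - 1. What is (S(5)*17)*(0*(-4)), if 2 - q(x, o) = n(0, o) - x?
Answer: 0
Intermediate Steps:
n(E, W) = -1 + E (n(E, W) = E - 1 = -1 + E)
q(x, o) = 3 + x (q(x, o) = 2 - ((-1 + 0) - x) = 2 - (-1 - x) = 2 + (1 + x) = 3 + x)
S(X) = X**2 (S(X) = ((3 - 3) + X)**2 = (0 + X)**2 = X**2)
(S(5)*17)*(0*(-4)) = (5**2*17)*(0*(-4)) = (25*17)*0 = 425*0 = 0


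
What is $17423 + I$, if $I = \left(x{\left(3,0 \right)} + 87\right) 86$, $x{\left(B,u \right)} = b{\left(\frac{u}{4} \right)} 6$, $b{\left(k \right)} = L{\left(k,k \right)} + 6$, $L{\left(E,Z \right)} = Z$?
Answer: $28001$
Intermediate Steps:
$b{\left(k \right)} = 6 + k$ ($b{\left(k \right)} = k + 6 = 6 + k$)
$x{\left(B,u \right)} = 36 + \frac{3 u}{2}$ ($x{\left(B,u \right)} = \left(6 + \frac{u}{4}\right) 6 = 36 + \frac{3 u}{2}$)
$I = 10578$ ($I = \left(\left(36 + \frac{3}{2} \cdot 0\right) + 87\right) 86 = \left(\left(36 + 0\right) + 87\right) 86 = \left(36 + 87\right) 86 = 123 \cdot 86 = 10578$)
$17423 + I = 17423 + 10578 = 28001$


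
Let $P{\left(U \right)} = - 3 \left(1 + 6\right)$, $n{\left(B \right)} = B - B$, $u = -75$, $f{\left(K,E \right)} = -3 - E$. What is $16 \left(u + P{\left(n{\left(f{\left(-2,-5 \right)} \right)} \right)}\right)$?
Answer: $-1536$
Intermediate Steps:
$n{\left(B \right)} = 0$
$P{\left(U \right)} = -21$ ($P{\left(U \right)} = \left(-3\right) 7 = -21$)
$16 \left(u + P{\left(n{\left(f{\left(-2,-5 \right)} \right)} \right)}\right) = 16 \left(-75 - 21\right) = 16 \left(-96\right) = -1536$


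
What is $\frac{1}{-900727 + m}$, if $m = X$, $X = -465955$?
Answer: $- \frac{1}{1366682} \approx -7.317 \cdot 10^{-7}$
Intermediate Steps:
$m = -465955$
$\frac{1}{-900727 + m} = \frac{1}{-900727 - 465955} = \frac{1}{-1366682} = - \frac{1}{1366682}$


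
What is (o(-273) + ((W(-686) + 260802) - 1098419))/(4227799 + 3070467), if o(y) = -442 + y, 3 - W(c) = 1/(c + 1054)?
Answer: -308505073/2685761888 ≈ -0.11487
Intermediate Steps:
W(c) = 3 - 1/(1054 + c) (W(c) = 3 - 1/(c + 1054) = 3 - 1/(1054 + c))
(o(-273) + ((W(-686) + 260802) - 1098419))/(4227799 + 3070467) = ((-442 - 273) + (((3161 + 3*(-686))/(1054 - 686) + 260802) - 1098419))/(4227799 + 3070467) = (-715 + (((3161 - 2058)/368 + 260802) - 1098419))/7298266 = (-715 + (((1/368)*1103 + 260802) - 1098419))*(1/7298266) = (-715 + ((1103/368 + 260802) - 1098419))*(1/7298266) = (-715 + (95976239/368 - 1098419))*(1/7298266) = (-715 - 308241953/368)*(1/7298266) = -308505073/368*1/7298266 = -308505073/2685761888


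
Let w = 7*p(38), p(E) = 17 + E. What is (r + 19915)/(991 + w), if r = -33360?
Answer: -13445/1376 ≈ -9.7711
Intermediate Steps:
w = 385 (w = 7*(17 + 38) = 7*55 = 385)
(r + 19915)/(991 + w) = (-33360 + 19915)/(991 + 385) = -13445/1376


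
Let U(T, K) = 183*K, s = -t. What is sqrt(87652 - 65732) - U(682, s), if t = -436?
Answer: -79788 + 4*sqrt(1370) ≈ -79640.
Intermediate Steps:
s = 436 (s = -1*(-436) = 436)
sqrt(87652 - 65732) - U(682, s) = sqrt(87652 - 65732) - 183*436 = sqrt(21920) - 1*79788 = 4*sqrt(1370) - 79788 = -79788 + 4*sqrt(1370)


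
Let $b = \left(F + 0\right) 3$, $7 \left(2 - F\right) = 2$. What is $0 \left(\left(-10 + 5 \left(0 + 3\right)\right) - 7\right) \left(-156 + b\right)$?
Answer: $0$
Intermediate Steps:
$F = \frac{12}{7}$ ($F = 2 - \frac{2}{7} = \frac{12}{7} \approx 1.7143$)
$b = \frac{36}{7}$ ($b = \left(\frac{12}{7} + 0\right) 3 = \frac{12}{7} \cdot 3 = \frac{36}{7} \approx 5.1429$)
$0 \left(\left(-10 + 5 \left(0 + 3\right)\right) - 7\right) \left(-156 + b\right) = 0 \left(\left(-10 + 5 \left(0 + 3\right)\right) - 7\right) \left(-156 + \frac{36}{7}\right) = 0 \left(\left(-10 + 5 \cdot 3\right) - 7\right) \left(- \frac{1056}{7}\right) = 0 \left(\left(-10 + 15\right) - 7\right) \left(- \frac{1056}{7}\right) = 0 \left(5 - 7\right) \left(- \frac{1056}{7}\right) = 0 \left(-2\right) \left(- \frac{1056}{7}\right) = 0 \left(- \frac{1056}{7}\right) = 0$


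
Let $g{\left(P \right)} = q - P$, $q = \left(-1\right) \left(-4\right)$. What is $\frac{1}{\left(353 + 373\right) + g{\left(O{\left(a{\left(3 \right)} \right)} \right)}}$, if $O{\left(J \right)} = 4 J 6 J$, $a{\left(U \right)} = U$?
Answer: $\frac{1}{514} \approx 0.0019455$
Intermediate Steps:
$O{\left(J \right)} = 24 J^{2}$ ($O{\left(J \right)} = 24 J J = 24 J^{2}$)
$q = 4$
$g{\left(P \right)} = 4 - P$
$\frac{1}{\left(353 + 373\right) + g{\left(O{\left(a{\left(3 \right)} \right)} \right)}} = \frac{1}{\left(353 + 373\right) + \left(4 - 24 \cdot 3^{2}\right)} = \frac{1}{726 + \left(4 - 24 \cdot 9\right)} = \frac{1}{726 + \left(4 - 216\right)} = \frac{1}{726 - 212} = \frac{1}{514}$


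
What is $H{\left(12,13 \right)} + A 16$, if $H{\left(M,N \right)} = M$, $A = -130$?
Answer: $-2068$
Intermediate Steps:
$H{\left(12,13 \right)} + A 16 = 12 - 2080 = -2068$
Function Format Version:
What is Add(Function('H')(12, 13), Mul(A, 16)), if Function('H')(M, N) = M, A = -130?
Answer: -2068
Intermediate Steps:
Add(Function('H')(12, 13), Mul(A, 16)) = Add(12, Mul(-130, 16)) = Add(12, -2080) = -2068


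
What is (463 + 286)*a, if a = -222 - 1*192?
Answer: -310086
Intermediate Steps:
a = -414 (a = -222 - 192 = -414)
(463 + 286)*a = (463 + 286)*(-414) = 749*(-414) = -310086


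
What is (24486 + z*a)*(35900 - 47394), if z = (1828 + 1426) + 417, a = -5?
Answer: -70469714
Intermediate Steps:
z = 3671 (z = 3254 + 417 = 3671)
(24486 + z*a)*(35900 - 47394) = (24486 + 3671*(-5))*(35900 - 47394) = (24486 - 18355)*(-11494) = 6131*(-11494) = -70469714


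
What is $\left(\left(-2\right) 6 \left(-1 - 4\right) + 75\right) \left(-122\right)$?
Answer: $-16470$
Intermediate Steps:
$\left(\left(-2\right) 6 \left(-1 - 4\right) + 75\right) \left(-122\right) = \left(\left(-12\right) \left(-5\right) + 75\right) \left(-122\right) = \left(60 + 75\right) \left(-122\right) = 135 \left(-122\right) = -16470$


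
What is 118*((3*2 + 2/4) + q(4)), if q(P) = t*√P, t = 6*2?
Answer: 3599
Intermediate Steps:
t = 12
q(P) = 12*√P
118*((3*2 + 2/4) + q(4)) = 118*((3*2 + 2/4) + 12*√4) = 118*((6 + 2*(¼)) + 12*2) = 118*((6 + ½) + 24) = 118*(13/2 + 24) = 118*(61/2) = 3599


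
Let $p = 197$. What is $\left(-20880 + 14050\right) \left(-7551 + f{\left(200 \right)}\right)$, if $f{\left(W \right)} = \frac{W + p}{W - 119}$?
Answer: $\frac{4174728220}{81} \approx 5.154 \cdot 10^{7}$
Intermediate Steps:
$f{\left(W \right)} = \frac{197 + W}{-119 + W}$ ($f{\left(W \right)} = \frac{W + 197}{W - 119} = \frac{197 + W}{-119 + W}$)
$\left(-20880 + 14050\right) \left(-7551 + f{\left(200 \right)}\right) = \left(-20880 + 14050\right) \left(-7551 + \frac{197 + 200}{-119 + 200}\right) = - 6830 \left(-7551 + \frac{1}{81} \cdot 397\right) = - 6830 \left(-7551 + \frac{397}{81}\right) = \left(-6830\right) \left(- \frac{611234}{81}\right) = \frac{4174728220}{81}$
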